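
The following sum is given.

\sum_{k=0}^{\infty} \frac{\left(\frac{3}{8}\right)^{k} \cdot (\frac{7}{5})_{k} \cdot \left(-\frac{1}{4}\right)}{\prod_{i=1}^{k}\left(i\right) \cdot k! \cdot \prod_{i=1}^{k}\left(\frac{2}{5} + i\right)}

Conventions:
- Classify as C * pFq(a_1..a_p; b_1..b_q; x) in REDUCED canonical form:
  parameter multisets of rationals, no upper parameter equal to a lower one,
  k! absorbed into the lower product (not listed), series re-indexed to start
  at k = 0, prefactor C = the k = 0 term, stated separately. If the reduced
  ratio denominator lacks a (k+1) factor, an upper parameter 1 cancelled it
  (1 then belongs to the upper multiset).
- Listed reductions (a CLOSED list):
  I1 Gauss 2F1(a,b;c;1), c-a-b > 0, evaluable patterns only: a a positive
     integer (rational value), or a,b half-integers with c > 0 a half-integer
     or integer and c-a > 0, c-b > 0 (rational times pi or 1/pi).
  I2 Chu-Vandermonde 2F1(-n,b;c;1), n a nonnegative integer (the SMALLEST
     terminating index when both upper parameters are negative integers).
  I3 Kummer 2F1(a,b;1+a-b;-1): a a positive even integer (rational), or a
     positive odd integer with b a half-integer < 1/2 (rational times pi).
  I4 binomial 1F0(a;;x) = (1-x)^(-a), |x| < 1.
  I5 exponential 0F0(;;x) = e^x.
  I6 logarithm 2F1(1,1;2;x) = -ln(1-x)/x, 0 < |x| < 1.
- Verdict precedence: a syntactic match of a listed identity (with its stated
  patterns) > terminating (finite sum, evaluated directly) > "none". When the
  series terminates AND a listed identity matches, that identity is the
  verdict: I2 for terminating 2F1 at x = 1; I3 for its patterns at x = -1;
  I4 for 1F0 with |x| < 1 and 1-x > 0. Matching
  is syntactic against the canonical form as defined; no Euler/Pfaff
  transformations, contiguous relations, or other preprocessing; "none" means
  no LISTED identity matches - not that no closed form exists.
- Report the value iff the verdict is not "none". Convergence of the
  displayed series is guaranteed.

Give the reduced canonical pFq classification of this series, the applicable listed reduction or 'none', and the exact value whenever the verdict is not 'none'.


Classification (C = -\frac{1}{4}): 0F1 with upper {-}, lower {1}, argument x = \frac{3}{8}. Verdict: none - at argument \frac{3}{8} the multisets {-} ; {1} match no listed identity.

Key step: with t_0 = -\frac{1}{4}, the parameter 7/5 appears in both the upper and lower lists and cancels.
Step ratio: r(k) = \frac{3}{8} * 1 / [(k+1) (k+1)] - rational in k. x = \frac{3}{8}; t_0 = -\frac{1}{4}; negate the roots.


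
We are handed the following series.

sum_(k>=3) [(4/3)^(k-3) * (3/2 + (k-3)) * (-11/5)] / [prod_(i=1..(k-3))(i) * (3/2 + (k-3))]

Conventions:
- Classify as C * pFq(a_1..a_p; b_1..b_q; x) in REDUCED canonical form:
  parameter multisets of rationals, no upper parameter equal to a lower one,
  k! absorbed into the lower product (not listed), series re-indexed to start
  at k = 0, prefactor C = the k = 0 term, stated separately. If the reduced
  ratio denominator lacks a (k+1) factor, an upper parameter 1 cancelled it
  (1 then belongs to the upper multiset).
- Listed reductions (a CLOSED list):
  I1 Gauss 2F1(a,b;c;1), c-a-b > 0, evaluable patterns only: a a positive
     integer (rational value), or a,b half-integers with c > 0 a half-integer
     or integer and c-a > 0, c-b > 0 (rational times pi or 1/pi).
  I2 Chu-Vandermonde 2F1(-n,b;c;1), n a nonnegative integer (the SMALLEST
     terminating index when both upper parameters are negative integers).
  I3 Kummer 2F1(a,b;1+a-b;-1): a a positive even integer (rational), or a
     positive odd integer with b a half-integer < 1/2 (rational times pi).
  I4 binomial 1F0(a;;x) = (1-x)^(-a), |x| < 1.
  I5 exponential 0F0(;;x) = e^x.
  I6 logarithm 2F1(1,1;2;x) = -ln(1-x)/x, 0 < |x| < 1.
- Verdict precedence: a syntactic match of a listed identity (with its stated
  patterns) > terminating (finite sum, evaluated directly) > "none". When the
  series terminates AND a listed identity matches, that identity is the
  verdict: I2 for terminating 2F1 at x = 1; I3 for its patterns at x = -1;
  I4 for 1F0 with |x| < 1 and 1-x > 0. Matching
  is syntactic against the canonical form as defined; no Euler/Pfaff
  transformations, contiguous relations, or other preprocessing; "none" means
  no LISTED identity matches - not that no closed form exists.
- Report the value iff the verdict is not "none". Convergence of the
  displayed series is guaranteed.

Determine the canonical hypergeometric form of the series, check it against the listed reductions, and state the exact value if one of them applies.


Canonical form: C = -11/5 times 0F0 with upper {-}, lower {-}, x = 4/3. Verdict at x = 4/3: exponential (I5) matches (the 0F0 exponential series at x = 4/3). Exact value: (-11/5) * e^(4/3).

Structural cue: from the first term -11/5: the product of the first k integers (C = -11/5) is k!.
Consecutive-term ratio: r(k) = (4/3) * 1 / [(k+1)] - rational; roots negated = parameters, x = (4/3), C = -11/5.


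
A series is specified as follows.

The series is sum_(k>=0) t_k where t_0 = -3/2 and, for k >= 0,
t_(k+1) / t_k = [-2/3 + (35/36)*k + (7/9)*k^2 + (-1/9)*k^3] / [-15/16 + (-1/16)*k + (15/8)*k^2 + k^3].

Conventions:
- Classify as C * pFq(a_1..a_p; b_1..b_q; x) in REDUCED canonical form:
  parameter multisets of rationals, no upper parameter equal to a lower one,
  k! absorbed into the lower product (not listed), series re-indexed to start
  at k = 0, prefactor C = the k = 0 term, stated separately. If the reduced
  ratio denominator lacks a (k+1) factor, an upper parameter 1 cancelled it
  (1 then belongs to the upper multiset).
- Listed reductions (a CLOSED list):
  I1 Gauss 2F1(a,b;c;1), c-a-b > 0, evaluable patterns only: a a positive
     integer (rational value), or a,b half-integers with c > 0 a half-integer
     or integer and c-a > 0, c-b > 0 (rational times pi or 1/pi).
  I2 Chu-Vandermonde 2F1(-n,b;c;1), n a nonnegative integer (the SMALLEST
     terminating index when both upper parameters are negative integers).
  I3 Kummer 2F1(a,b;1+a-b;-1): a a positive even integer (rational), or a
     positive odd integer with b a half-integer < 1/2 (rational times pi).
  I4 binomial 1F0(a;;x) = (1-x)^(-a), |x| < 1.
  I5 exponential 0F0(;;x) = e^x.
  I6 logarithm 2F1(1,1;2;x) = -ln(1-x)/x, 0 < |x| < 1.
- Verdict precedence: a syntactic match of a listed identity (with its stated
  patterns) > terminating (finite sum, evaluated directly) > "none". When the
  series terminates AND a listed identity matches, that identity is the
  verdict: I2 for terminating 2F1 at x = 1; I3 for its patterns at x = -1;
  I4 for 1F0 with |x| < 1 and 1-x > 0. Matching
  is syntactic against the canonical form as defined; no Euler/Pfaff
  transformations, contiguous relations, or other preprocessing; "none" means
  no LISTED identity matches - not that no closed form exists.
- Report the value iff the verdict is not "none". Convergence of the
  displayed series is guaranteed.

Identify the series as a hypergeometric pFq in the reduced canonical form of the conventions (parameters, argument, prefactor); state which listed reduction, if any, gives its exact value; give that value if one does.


Canonical form: C = -3/2 times 2F1 with upper {-8, -1/2}, lower {-5/8}, x = -1/9. Verdict: terminating. (-8)_k vanishes past k = 8, leaving a 9-term sum, computed directly. Its exact value is -129244722101635/39459809925954.

Key observation: x = (-1/9) and the expanded ratio factors over Q; C = -3/2, roots give parameters.
Term ratio: r(k) = (-1/9) * (k-8) (k-1/2) / [(k-5/8) (k+1)] ; factor over Q: parameters, x = (-1/9), and C = -3/2.


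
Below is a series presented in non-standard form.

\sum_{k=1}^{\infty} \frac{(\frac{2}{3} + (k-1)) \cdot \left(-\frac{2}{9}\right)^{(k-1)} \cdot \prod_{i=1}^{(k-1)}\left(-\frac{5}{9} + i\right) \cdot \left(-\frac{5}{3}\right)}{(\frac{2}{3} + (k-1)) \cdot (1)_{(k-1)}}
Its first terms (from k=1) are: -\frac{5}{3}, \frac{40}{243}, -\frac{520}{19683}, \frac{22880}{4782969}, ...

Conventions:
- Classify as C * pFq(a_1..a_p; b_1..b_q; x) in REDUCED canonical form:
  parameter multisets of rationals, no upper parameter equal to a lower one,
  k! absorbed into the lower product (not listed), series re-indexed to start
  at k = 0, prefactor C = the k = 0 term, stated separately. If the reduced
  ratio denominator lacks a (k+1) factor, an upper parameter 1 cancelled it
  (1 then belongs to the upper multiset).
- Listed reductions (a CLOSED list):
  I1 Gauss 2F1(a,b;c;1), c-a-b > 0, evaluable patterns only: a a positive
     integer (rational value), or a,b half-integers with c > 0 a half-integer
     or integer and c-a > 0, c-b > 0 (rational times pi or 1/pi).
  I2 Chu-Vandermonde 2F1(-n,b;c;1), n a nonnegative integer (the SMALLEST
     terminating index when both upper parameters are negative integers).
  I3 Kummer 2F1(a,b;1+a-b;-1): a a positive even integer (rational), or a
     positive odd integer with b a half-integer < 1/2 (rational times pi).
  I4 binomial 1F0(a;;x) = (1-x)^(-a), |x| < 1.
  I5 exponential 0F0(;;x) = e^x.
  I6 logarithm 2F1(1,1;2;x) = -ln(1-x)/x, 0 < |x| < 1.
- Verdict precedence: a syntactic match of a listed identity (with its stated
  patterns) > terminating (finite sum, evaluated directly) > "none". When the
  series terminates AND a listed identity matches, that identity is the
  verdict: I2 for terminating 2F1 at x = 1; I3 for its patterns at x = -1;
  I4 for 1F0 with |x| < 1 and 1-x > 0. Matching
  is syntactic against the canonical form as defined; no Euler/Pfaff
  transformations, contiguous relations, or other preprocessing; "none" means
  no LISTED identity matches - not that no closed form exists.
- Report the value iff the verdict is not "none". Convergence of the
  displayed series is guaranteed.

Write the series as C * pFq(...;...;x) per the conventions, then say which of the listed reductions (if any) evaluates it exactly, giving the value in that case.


x = -\frac{2}{9} here; the reduced form reads 1F0, upper {\frac{4}{9}}, lower {-}, C = -\frac{5}{3}. Verdict: the I4 binomial reduction applies (the 1F0 binomial series: exponent -4/9, x = -\frac{2}{9}). Exact value: \left(-\frac{5}{3}\right) \cdot \left(\frac{11}{9}\right)^{-\frac{4}{9}}.

The tell: t_0 being -\frac{5}{3}, the running product (C = -5/3, x = -2/9) telescopes to a rising factorial.
Step ratio: r(k) = -\frac{2}{9} * (k+\frac{4}{9}) / [(k+1)] - rational in k. x = -\frac{2}{9}; t_0 = -\frac{5}{3}; negate the roots.


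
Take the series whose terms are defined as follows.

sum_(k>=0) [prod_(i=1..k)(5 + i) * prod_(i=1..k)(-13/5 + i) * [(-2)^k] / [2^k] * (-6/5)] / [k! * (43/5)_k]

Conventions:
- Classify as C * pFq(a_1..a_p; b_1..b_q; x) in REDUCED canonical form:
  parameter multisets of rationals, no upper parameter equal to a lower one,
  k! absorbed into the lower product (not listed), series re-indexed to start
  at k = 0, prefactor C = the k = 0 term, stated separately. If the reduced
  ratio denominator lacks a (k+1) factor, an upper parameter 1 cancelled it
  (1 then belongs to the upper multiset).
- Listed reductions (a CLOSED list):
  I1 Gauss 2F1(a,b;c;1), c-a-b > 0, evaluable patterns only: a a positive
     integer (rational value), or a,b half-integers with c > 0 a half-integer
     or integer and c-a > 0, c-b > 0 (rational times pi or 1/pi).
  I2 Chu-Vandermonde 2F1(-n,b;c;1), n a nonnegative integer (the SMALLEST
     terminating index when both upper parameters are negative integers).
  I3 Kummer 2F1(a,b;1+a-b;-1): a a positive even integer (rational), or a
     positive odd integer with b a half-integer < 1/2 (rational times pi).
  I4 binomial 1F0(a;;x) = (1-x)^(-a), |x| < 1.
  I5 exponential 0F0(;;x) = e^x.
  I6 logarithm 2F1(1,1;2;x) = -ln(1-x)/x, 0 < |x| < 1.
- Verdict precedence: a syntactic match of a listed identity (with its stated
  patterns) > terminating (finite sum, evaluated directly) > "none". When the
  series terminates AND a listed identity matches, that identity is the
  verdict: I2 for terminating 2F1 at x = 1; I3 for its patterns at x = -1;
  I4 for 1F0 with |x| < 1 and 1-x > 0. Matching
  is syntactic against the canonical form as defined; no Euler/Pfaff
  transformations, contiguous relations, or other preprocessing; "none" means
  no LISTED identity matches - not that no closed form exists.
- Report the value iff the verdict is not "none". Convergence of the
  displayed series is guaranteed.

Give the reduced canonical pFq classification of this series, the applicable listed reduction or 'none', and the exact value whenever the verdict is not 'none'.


At argument -1: a 2F1 with upper {-8/5, 6}, lower {43/5}, scaled by C = -6/5. Verdict: the Kummer evaluation I3 fires (x = -1; c = 43/5 equals 1+a-b for upper {-8/5, 6}: listed pattern). Sum: -8778/3125.

First insight: t_0 being -6/5, the running product (prefactor -6/5) telescopes to a rising factorial.
Step ratio: r(k) = (-1) * (k-8/5) (k+6) / [(k+43/5) (k+1)] ; factor over Q: parameters, x = (-1), and C = -6/5.


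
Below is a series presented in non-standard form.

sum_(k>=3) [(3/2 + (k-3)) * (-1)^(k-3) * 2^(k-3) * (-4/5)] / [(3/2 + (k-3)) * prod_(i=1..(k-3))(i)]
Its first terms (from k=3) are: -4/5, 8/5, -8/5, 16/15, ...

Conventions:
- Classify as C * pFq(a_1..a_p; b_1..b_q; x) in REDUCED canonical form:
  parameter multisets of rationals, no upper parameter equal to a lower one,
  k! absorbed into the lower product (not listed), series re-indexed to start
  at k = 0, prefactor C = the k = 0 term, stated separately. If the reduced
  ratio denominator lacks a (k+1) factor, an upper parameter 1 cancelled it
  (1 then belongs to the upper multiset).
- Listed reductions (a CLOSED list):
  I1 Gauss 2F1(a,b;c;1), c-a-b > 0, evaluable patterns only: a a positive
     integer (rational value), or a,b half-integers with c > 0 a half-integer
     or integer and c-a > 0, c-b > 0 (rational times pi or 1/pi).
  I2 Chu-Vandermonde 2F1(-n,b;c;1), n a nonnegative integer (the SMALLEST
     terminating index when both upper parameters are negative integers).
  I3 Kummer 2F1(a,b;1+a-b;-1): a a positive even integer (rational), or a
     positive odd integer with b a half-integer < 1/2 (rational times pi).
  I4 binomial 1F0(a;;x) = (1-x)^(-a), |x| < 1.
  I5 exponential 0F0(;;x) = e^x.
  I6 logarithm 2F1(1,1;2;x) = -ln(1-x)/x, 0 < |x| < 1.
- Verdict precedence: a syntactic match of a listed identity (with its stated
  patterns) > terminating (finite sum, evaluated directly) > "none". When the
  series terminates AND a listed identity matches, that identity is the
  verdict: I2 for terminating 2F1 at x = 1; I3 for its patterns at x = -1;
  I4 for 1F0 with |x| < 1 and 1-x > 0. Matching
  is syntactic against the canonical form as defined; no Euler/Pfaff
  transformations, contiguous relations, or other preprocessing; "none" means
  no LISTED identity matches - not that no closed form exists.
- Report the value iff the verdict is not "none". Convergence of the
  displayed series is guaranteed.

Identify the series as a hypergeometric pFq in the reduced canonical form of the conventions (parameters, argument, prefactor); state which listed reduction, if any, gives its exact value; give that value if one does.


The tell: with t_0 = -4/5, the product of the first k integers (C = -4/5, x = -2) is k!.
Term ratio: r(k) = (-2) * 1 / [(k+1)] - rational in k. x = (-2); t_0 = -4/5; negate the roots.

The series (x = -2) is 0F0: upper {-}, lower {-}, prefactor -4/5. Verdict: exponential (I5) fires (the 0F0 exponential series at x = -2). Value: (-4/5) * e^(-2).


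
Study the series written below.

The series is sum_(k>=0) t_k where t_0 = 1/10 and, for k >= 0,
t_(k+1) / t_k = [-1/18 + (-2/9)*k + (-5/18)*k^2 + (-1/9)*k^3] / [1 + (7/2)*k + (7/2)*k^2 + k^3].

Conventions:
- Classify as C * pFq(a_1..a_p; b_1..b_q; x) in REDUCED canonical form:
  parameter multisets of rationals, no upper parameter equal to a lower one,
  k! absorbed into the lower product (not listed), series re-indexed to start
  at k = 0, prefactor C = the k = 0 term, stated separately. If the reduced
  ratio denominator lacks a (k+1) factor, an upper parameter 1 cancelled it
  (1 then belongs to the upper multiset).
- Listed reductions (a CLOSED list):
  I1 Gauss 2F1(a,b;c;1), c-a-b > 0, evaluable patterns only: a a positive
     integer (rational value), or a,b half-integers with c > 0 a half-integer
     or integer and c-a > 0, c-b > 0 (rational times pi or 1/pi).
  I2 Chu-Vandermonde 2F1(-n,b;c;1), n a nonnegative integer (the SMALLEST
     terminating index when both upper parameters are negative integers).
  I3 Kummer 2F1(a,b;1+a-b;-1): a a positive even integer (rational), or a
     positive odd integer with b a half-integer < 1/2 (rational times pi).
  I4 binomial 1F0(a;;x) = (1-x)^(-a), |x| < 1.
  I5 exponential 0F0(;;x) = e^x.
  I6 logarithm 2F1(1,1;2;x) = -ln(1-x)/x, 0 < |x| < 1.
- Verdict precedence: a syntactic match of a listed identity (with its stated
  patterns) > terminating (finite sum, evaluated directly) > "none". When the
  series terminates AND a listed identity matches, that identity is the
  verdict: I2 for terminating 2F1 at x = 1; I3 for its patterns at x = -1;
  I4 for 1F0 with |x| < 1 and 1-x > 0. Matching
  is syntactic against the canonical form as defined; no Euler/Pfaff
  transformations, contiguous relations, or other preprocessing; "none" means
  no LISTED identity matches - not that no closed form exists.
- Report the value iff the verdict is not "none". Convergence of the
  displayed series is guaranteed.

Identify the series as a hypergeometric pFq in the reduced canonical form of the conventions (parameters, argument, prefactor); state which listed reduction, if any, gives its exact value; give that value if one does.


Canonical form: C = 1/10 times 2F1 with upper {1, 1}, lower {2}, x = -1/9. Verdict: this is the logarithmic series (I6) (the logarithm: parameters (1,1;2), x = -1/9). Value: (9/10) * ln(10/9).

The tell: t_0 being 1/10, the ratio is unreduced: k + 1/2 divides both sides (C = 1/10).
Step ratio: r(k) = (-1/9) * (k+1) (k+1) / [(k+2) (k+1)] - rational in k. x = (-1/9); t_0 = 1/10; negate the roots.


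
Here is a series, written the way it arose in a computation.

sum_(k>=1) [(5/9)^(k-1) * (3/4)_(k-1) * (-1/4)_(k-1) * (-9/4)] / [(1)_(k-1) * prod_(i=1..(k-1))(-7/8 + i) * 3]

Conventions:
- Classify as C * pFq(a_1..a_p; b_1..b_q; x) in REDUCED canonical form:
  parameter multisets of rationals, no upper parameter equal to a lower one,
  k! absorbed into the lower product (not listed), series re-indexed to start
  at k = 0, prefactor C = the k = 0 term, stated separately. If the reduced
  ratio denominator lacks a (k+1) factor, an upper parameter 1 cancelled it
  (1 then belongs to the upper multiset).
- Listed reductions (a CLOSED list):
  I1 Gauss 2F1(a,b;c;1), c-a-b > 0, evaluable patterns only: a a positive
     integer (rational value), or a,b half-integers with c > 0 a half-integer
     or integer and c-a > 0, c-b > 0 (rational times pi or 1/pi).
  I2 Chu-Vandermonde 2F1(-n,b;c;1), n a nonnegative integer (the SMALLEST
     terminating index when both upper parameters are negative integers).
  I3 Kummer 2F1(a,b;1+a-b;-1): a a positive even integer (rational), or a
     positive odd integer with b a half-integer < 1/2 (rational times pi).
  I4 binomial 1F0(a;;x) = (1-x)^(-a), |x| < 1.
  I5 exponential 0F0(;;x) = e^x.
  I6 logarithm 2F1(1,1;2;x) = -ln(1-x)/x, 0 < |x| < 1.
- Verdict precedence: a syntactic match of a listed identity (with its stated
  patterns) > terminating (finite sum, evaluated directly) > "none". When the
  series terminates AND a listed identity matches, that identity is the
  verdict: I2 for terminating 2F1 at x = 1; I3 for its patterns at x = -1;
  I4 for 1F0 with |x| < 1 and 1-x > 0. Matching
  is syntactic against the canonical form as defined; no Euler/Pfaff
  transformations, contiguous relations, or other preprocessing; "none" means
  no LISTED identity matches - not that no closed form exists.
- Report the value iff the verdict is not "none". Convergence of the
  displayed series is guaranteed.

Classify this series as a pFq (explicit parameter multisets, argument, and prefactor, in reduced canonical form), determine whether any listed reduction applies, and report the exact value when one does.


x = 5/9 here; the reduced form reads 2F1, upper {-1/4, 3/4}, lower {1/8}, C = -3/4. Verdict: no listed reduction: x = 5/9 and upper {-1/4, 3/4} fail every I1-I6 pattern.

First insight: with t_0 = -3/4, (1)_k (prefactor -3/4) is k! itself.
Consecutive-term ratio: r(k) = (5/9) * (k-1/4) (k+3/4) / [(k+1/8) (k+1)] - poly over poly, x = (5/9) from leading terms; C = -3/4 at k = 0.


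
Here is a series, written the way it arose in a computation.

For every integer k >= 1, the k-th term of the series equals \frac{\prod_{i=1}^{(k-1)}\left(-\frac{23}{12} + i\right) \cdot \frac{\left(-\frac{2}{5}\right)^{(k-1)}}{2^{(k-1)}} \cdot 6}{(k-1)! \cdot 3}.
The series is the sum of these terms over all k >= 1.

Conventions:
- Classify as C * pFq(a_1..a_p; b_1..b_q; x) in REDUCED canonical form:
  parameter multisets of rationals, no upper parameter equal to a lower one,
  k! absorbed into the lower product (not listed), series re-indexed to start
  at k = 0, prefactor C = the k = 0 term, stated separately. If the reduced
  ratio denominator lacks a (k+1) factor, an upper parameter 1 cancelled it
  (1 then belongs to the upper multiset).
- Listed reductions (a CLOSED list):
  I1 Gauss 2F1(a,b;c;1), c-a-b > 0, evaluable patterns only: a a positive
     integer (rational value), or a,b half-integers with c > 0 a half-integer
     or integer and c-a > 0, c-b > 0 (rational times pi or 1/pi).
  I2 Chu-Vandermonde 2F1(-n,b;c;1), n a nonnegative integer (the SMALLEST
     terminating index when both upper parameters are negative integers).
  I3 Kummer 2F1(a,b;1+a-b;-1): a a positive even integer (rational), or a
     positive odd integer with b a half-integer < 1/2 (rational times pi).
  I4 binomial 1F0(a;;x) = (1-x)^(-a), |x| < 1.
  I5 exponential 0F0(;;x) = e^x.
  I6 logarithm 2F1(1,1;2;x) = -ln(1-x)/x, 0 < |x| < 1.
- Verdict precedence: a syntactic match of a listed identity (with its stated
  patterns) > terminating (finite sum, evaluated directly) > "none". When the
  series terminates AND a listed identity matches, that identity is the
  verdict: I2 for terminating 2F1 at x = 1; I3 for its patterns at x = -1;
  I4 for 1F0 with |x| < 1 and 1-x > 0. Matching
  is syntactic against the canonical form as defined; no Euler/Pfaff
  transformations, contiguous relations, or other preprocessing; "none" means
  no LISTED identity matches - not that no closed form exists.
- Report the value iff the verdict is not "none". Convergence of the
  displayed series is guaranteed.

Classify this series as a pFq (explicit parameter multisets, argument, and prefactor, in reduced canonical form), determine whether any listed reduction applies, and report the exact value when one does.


Prefactor 2, argument -\frac{1}{5}: 1F0 with upper {-\frac{11}{12}} over lower {-}. Verdict at x = -\frac{1}{5}: the I4 binomial reduction matches (the 1F0 binomial series: exponent 11/12, x = -\frac{1}{5}). Sum: 2 \cdot \left(\frac{6}{5}\right)^{\frac{11}{12}}.

The tell: t_0 = 2 here, and the two k-th powers (C = 2) combine into one argument.
Adjacent-term ratio: r(k) = -\frac{1}{5} * (k-\frac{11}{12}) / [(k+1)] ; factor over Q: parameters, x = -\frac{1}{5}, and C = 2.


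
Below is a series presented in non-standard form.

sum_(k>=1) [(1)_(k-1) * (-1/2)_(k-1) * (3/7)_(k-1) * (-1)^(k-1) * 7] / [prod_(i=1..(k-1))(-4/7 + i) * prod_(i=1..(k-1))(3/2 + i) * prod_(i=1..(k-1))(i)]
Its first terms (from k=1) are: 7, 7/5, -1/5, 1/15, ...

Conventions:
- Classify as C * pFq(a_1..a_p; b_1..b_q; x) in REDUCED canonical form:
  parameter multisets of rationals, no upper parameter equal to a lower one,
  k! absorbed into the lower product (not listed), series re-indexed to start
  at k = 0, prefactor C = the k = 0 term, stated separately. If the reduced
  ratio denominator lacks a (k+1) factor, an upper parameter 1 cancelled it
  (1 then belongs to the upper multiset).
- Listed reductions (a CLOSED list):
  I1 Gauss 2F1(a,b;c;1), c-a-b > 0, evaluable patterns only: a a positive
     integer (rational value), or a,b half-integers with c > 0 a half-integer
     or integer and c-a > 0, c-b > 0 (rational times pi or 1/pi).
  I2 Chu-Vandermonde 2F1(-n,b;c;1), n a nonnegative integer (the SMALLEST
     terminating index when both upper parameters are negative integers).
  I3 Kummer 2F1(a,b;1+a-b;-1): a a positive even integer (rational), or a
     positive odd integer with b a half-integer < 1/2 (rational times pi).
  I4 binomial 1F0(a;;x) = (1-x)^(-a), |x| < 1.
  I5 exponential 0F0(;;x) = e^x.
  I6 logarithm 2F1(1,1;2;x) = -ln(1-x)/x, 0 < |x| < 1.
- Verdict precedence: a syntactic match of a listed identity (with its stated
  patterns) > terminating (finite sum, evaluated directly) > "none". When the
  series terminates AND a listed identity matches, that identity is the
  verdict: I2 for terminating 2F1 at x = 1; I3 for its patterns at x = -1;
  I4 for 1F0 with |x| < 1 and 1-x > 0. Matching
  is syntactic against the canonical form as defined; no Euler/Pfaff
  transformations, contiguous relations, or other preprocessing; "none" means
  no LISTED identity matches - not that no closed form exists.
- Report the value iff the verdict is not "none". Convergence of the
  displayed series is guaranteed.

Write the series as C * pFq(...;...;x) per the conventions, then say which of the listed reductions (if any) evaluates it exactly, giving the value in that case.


With C = 7: the canonical form is 2F1(-1/2, 1; 5/2; -1). Verdict: Kummer (I3) applies (x = -1; c = 5/2 equals 1+a-b for upper {-1/2, 1}: listed pattern). Its exact value is (21/8) * pi.

The tell: t_0 being 7, the lower running product (prefactor 7) is a rising factorial.
Ratio: r(k) = (-1) * (k-1/2) (k+1) / [(k+5/2) (k+1)] ; factor over Q: parameters, x = (-1), and C = 7.


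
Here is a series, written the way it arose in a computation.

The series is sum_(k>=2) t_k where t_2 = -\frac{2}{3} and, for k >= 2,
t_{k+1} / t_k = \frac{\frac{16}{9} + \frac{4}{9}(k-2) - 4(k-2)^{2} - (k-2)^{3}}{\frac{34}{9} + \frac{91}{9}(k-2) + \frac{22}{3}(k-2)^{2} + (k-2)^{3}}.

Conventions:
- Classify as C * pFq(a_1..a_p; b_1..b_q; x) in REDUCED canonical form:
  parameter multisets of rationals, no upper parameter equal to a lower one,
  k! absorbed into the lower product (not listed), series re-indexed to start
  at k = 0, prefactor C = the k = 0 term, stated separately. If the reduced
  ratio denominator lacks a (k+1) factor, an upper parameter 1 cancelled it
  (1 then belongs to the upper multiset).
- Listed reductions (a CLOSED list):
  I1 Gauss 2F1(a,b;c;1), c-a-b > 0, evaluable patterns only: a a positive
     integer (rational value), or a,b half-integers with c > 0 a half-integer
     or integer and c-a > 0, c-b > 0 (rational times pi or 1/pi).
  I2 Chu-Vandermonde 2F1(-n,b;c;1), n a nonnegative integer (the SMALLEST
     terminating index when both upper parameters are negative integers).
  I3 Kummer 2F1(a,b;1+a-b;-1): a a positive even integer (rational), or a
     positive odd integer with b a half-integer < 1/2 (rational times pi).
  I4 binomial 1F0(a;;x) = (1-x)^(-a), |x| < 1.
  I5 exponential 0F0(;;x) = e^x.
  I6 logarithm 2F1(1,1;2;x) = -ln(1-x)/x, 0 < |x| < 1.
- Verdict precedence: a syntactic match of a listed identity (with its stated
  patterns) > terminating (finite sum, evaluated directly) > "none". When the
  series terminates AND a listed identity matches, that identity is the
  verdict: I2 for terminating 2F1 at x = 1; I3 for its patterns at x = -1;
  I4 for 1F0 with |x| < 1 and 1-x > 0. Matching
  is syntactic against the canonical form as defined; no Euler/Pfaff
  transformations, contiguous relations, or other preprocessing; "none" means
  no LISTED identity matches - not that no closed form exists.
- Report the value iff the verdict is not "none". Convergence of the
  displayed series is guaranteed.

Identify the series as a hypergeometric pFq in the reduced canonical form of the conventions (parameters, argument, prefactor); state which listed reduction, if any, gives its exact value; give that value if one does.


The series (x = -1) is 2F1: upper {-\frac{2}{3}, 4}, lower {\frac{17}{3}}, prefactor -\frac{2}{3}. Verdict: Kummer (I3) applies (x = -1; c = \frac{17}{3} equals 1+a-b for upper {-\frac{2}{3}, 4}: listed pattern). Exact value: -\frac{77}{81}.

Key observation: t_0 = -\frac{2}{3} here, and cancel k + 2/3 from the displayed ratio first; then C = -2/3, x = -1.
Term ratio: r(k) = -1 * (k-\frac{2}{3}) (k+4) / [(k+\frac{17}{3}) (k+1)] - rational in k, leading ratio -1; with t_0 = -\frac{2}{3}, classification follows.


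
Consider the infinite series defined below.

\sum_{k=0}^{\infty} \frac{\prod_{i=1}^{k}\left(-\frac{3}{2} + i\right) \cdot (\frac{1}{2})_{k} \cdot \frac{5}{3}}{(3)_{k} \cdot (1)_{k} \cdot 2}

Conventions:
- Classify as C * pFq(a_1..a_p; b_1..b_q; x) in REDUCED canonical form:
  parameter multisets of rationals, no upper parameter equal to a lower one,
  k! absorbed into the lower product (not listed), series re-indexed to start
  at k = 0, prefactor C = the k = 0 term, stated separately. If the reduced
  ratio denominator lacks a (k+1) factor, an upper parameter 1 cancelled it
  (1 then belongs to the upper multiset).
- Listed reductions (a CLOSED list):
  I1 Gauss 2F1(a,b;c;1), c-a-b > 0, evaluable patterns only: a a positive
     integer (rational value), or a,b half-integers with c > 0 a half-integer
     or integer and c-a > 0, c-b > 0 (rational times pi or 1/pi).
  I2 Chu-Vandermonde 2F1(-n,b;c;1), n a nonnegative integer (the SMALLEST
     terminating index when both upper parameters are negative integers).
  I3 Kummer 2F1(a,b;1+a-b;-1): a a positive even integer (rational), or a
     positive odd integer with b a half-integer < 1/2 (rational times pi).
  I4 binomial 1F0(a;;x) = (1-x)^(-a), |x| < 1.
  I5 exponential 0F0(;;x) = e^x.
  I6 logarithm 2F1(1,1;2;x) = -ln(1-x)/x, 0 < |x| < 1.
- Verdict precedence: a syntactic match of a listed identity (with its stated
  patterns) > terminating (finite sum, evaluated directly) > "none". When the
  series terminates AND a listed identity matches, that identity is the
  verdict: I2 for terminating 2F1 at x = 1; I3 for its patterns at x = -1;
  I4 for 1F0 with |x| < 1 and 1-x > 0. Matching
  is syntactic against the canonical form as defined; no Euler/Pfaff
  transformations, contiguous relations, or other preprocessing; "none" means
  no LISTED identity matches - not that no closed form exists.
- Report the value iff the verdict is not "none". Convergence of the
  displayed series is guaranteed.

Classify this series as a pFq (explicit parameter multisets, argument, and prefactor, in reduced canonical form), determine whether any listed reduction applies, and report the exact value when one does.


Prefactor \frac{5}{6}, argument 1: 2F1 with upper {-\frac{1}{2}, \frac{1}{2}} over lower {3}. Verdict: Gauss's theorem I1 (half-integer case) fires (x = 1; upper {-\frac{1}{2}, \frac{1}{2}} half-integers, c = 3 in the evaluable pattern). Sum: \frac{64}{27} / \pi.

Key step: x = 1 and the constant factors (prefactor 5/6) combine into one prefactor.
Term ratio: r(k) = 1 * (k-\frac{1}{2}) (k+\frac{1}{2}) / [(k+3) (k+1)] - rational in k, leading ratio 1; with t_0 = \frac{5}{6}, classification follows.


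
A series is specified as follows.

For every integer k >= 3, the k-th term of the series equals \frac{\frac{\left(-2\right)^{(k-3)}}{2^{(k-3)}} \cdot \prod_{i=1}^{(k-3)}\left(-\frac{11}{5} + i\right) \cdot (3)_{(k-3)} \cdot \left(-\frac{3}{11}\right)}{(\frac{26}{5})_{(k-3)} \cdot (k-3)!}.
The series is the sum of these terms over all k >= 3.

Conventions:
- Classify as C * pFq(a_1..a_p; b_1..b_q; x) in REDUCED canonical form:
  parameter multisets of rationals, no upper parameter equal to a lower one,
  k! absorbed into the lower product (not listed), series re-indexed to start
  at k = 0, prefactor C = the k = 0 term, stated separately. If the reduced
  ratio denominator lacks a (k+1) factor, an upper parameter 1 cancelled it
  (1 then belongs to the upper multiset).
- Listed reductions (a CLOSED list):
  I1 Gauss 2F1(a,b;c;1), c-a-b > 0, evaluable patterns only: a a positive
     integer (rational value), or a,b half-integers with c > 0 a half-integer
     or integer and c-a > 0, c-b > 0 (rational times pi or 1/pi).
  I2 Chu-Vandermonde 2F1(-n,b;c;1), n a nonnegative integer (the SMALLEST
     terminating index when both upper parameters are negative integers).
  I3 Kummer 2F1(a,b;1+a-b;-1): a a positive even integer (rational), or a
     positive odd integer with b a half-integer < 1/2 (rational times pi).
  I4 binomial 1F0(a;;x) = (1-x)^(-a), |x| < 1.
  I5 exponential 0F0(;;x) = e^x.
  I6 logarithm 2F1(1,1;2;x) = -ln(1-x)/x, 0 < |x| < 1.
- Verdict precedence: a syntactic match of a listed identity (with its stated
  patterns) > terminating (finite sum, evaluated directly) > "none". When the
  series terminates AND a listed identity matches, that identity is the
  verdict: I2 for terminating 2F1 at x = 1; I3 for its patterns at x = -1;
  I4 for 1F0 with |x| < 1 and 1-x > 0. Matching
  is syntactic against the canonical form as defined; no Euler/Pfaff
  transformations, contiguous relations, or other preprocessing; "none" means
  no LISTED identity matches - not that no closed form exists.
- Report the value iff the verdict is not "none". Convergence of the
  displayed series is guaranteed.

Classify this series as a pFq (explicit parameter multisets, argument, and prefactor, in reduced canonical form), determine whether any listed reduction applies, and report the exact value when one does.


The tell: with t_0 = -\frac{3}{11}, the running product (C = -3/11, x = -1) telescopes to a rising factorial.
Step ratio: r(k) = -1 * (k-\frac{6}{5}) (k+3) / [(k+\frac{26}{5}) (k+1)] - rational; roots negated = parameters, x = -1, C = -\frac{3}{11}.

Reduced: x = -1, 2F1, upper = {-\frac{6}{5}, 3}, lower = {\frac{26}{5}}, C = -\frac{3}{11}. Verdict: none (x = -1): each listed identity misses the multisets {-\frac{6}{5}, 3} ; {\frac{26}{5}}.


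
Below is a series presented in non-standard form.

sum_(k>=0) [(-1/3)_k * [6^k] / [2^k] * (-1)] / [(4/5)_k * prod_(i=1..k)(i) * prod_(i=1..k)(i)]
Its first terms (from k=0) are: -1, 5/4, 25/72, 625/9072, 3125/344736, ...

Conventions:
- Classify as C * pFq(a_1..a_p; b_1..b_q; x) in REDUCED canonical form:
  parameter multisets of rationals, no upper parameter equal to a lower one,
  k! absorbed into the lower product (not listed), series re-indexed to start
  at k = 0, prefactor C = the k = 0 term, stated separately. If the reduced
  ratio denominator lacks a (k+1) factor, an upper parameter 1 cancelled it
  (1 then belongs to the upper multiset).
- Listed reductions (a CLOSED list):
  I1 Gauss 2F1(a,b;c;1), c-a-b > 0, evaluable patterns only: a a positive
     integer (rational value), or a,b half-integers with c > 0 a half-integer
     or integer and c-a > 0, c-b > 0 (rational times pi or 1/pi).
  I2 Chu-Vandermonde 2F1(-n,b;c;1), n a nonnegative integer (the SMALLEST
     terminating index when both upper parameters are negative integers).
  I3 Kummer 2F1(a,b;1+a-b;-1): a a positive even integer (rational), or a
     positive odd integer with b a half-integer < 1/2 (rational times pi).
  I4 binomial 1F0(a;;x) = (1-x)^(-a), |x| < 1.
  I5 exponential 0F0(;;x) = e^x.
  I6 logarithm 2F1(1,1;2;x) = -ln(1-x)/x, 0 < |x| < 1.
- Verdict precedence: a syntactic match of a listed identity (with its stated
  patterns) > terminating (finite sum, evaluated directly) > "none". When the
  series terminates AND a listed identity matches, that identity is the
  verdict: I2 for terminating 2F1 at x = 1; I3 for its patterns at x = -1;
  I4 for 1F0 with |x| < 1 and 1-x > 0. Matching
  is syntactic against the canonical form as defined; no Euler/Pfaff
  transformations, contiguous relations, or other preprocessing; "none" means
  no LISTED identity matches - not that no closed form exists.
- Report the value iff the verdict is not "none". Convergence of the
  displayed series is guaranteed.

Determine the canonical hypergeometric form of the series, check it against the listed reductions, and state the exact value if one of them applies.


Reduced: x = 3, 1F2, upper = {-1/3}, lower = {4/5, 1}, C = -1. Verdict: none - this 1F2 at x = 3 matches no listed pattern, and upper {-1/3} holds no stopper.

First insight: t_0 being -1, the lower running product (prefactor -1) is a rising factorial.
Step ratio: r(k) = 3 * (k-1/3) / [(k+4/5) (k+1) (k+1)] ; factor over Q: parameters, x = 3, and C = -1.


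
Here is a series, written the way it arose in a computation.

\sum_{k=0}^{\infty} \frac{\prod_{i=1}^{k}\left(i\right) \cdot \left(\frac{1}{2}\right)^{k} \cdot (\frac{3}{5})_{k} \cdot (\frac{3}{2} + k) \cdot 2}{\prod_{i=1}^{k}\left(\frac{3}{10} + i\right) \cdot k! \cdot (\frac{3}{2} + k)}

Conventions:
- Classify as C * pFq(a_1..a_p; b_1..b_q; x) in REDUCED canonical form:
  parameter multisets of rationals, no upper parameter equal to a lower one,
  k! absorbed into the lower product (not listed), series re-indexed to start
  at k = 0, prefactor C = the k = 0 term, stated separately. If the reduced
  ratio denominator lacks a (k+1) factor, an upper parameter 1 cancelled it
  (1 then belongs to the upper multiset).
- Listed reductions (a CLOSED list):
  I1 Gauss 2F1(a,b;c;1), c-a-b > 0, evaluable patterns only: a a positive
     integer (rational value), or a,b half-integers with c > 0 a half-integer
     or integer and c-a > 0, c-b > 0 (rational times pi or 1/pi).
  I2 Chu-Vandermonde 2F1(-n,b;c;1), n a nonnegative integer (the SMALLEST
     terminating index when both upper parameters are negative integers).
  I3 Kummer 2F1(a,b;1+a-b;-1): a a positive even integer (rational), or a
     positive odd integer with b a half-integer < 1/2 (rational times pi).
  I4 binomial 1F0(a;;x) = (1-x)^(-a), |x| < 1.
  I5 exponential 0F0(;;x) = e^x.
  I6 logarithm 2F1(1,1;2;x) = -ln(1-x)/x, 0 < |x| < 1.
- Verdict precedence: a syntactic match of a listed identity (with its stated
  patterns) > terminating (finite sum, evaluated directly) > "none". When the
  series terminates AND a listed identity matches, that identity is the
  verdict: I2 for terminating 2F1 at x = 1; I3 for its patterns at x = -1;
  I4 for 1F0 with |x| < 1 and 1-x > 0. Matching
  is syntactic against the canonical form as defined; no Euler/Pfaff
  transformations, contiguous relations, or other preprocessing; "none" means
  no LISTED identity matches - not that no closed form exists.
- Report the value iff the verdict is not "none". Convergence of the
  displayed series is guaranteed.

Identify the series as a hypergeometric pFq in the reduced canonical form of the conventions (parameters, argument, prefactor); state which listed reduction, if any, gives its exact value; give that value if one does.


This is 2 * 2F1(\frac{3}{5}, 1; \frac{13}{10}; \frac{1}{2}) in reduced canonical form. Verdict: none - this 2F1 at x = \frac{1}{2} matches no listed pattern, and upper {\frac{3}{5}, 1} holds no stopper.

The tell: x = \frac{1}{2} and the factor k + 3/2 cancels (top and bottom), leaving prefactor 2.
Consecutive-term ratio: r(k) = \frac{1}{2} * (k+\frac{3}{5}) (k+1) / [(k+\frac{13}{10}) (k+1)] - rational in k, leading ratio \frac{1}{2}; with t_0 = 2, classification follows.


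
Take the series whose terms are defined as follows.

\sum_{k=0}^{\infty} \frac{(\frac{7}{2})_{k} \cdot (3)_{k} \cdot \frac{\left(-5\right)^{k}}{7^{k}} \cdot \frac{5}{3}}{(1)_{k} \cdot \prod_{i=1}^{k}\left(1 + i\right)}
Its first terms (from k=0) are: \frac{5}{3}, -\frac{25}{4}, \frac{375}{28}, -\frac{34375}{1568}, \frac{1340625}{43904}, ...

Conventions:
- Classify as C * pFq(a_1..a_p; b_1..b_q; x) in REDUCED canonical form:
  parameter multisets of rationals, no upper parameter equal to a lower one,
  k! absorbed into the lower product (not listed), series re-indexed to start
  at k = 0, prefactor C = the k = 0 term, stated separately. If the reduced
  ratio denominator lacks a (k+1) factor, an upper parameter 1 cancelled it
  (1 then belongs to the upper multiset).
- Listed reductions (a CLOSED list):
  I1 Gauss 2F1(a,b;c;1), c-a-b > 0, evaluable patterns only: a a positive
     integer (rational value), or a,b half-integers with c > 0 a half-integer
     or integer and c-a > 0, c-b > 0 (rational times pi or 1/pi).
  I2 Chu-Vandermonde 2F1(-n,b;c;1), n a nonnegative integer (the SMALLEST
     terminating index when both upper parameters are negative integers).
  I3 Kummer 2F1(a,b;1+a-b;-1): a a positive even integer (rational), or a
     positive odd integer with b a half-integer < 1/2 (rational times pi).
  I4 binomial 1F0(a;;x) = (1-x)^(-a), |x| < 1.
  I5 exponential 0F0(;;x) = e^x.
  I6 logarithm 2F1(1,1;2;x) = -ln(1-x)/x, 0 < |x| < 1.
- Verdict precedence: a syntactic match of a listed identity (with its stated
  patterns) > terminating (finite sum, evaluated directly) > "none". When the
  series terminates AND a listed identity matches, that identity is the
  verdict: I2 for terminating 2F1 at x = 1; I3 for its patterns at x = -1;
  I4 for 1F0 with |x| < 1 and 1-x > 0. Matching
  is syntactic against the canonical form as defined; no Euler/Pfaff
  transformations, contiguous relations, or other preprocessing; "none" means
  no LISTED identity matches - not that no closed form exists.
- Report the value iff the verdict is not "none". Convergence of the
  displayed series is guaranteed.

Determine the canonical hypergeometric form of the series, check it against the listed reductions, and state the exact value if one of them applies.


The series (x = -\frac{5}{7}) is 2F1: upper {3, \frac{7}{2}}, lower {2}, prefactor \frac{5}{3}. Verdict: none - this 2F1 at x = -\frac{5}{7} matches no listed pattern, and upper {3, \frac{7}{2}} holds no stopper.

First insight: from the first term \frac{5}{3}: the lower running product (C = 5/3, x = -5/7) is a rising factorial.
Adjacent-term ratio: r(k) = -\frac{5}{7} * (k+3) (k+\frac{7}{2}) / [(k+2) (k+1)] ; factor over Q: parameters, x = -\frac{5}{7}, and C = \frac{5}{3}.
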